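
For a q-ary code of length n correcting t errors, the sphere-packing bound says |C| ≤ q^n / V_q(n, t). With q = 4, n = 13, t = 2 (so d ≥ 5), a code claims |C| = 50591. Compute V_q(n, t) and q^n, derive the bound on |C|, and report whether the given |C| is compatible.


V_q(n, t) = 742, q^n = 67108864, Hamming bound = 90443, |C| = 50591 ≤ bound (satisfied).

Step 1: Compute V_q(n, t) = Σ_{j=0}^2 C(n, j) (q−1)^j.
  j = 0: C(13,0)·(3)^0 = 1·1 = 1.
  j = 1: C(13,1)·(3)^1 = 13·3 = 39.
  j = 2: C(13,2)·(3)^2 = 78·9 = 702.
  V_q(n, t) = 1 + 39 + 702 = 742.
Step 2: q^n = 4^13 = 67108864.
Step 3: Hamming bound ⌊q^n / V_q(n,t)⌋ = ⌊67108864/742⌋ = 90443.
Step 4: Compare |C| = 50591 to 90443: satisfied.
The claimed |C| lies below the Hamming bound.


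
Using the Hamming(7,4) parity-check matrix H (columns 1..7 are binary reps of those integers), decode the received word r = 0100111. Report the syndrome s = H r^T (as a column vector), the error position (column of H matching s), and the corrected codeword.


s = (1, 1, 0)^T, error position = 6, corrected codeword c = 0100101

Compute s = H r^T mod 2 one row at a time:
  s_1 = 0 + 1 + 1 + 1 = 3 ≡ 1 (mod 2).
  s_2 = 1 + 0 + 1 + 1 = 3 ≡ 1 (mod 2).
  s_3 = 0 + 0 + 1 + 1 = 2 ≡ 0 (mod 2).
s = (1, 1, 0)^T — this equals column 6 of H (binary 110), so error is at position 6.
Correct: flip bit 6 of r = 0100111 to get c = 0100101.


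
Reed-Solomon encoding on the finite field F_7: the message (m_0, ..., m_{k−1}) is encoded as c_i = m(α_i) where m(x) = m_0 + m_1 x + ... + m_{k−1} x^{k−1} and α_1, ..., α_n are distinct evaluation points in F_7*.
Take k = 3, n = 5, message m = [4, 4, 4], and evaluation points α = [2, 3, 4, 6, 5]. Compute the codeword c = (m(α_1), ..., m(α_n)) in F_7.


c = [0, 3, 0, 4, 5]

Message polynomial: m(x) = 4 + 4·x + 4·x^2 (mod 7).
For each evaluation point α_i, compute m(α_i) mod 7:
  α_1 = 2: Horner steps 4 → 5 → 0, so m(2) = 0.
  α_2 = 3: Horner steps 4 → 2 → 3, so m(3) = 3.
  α_3 = 4: Horner steps 4 → 6 → 0, so m(4) = 0.
  α_4 = 6: Horner steps 4 → 0 → 4, so m(6) = 4.
  α_5 = 5: Horner steps 4 → 3 → 5, so m(5) = 5.
Codeword c = [0, 3, 0, 4, 5] ∈ F_7^5.


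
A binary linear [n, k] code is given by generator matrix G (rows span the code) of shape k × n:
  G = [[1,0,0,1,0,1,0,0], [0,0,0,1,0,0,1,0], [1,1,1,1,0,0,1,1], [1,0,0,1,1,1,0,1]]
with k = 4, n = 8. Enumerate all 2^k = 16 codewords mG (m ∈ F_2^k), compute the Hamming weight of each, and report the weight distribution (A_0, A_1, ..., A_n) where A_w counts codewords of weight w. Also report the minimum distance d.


Weight distribution: A_0 = 1, A_2 = 2, A_3 = 2, A_4 = 3, A_5 = 6, A_6 = 2. Minimum distance d = 2.

Enumerate all 2^4 = 16 messages m ∈ F_2^4.
For each, compute codeword c = mG in F_2^8, then tally its weight.
  m = 0000 → c = 00000000, weight = 0.
  m = 1000 → c = 10010100, weight = 3.
  m = 0100 → c = 00010010, weight = 2.
  m = 1100 → c = 10000110, weight = 3.
  m = 0010 → c = 11110011, weight = 6.
  m = 1010 → c = 01100111, weight = 5.
  m = 0110 → c = 11100001, weight = 4.
  m = 1110 → c = 01110101, weight = 5.
  m = 0001 → c = 10011101, weight = 5.
  m = 1001 → c = 00001001, weight = 2.
  m = 0101 → c = 10001111, weight = 5.
  m = 1101 → c = 00011011, weight = 4.
  m = 0011 → c = 01101110, weight = 5.
  m = 1011 → c = 11111010, weight = 6.
  m = 0111 → c = 01111100, weight = 5.
  m = 1111 → c = 11101000, weight = 4.
Tally weights:
  weight 0: 1 codewords.
  weight 2: 2 codewords.
  weight 3: 2 codewords.
  weight 4: 3 codewords.
  weight 5: 6 codewords.
  weight 6: 2 codewords.
Minimum distance d = smallest w > 0 with A_w > 0 = 2.
Sanity: Σ A_w = 16 = 2^4 = 16 ✓.


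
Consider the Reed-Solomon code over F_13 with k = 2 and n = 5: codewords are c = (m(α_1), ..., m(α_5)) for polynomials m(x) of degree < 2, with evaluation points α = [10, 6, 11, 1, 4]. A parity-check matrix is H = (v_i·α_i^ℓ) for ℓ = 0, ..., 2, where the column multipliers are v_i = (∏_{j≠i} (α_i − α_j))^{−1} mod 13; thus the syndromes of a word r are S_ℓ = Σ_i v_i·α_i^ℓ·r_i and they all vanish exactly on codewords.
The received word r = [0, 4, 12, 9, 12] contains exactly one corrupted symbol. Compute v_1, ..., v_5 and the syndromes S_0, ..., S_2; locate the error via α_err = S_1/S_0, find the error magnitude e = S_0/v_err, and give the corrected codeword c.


S = (4, 3, 12), error at position 5, error magnitude e = 6, c = [0, 4, 12, 9, 6].

Step 1: column multipliers v_i = (∏_{j≠i}(α_i − α_j))^{−1} mod 13.
  i = 1 (α = 10): (10−6)(10−11)(10−1)(10−4) = 4·(−1)·9·6 = −216 ≡ 5, so v_1 = 5^{−1} = 8 (mod 13).
  i = 2 (α = 6): (6−10)(6−11)(6−1)(6−4) = (−4)·(−5)·5·2 = 200 ≡ 5, so v_2 = 5^{−1} = 8 (mod 13).
  i = 3 (α = 11): (11−10)(11−6)(11−1)(11−4) = 1·5·10·7 = 350 ≡ 12, so v_3 = 12^{−1} = 12 (mod 13).
  i = 4 (α = 1): (1−10)(1−6)(1−11)(1−4) = (−9)·(−5)·(−10)·(−3) = 1350 ≡ 11, so v_4 = 11^{−1} = 6 (mod 13).
  i = 5 (α = 4): (4−10)(4−6)(4−11)(4−1) = (−6)·(−2)·(−7)·3 = −252 ≡ 8, so v_5 = 8^{−1} = 5 (mod 13).
  v = [8, 8, 12, 6, 5].
Step 2: syndromes of r = [0, 4, 12, 9, 12] (all sums mod 13).
  S_0 = Σ v_i r_i = 8·0 + 8·4 + 12·12 + 6·9 + 5·12 = 290 ≡ 4.
  S_1 = Σ v_i α_i r_i = 8·10·0 + 8·6·4 + 12·11·12 + 6·1·9 + 5·4·12 = 2070 ≡ 3.
  α_i^2 mod 13 = [9, 10, 4, 1, 3].
  S_2 = Σ v_i α_i^2 r_i = 8·9·0 + 8·10·4 + 12·4·12 + 6·1·9 + 5·3·12 = 1130 ≡ 12.
  S = (4, 3, 12) ≠ 0, so r is not a codeword (an error is present).
Step 3: locate the error. For a single error e at position i, S_ℓ = v_i·e·α_i^ℓ, so α_err = S_1/S_0.
  S_0^{−1} = 4^{−1} = 10 (mod 13), so α_err = 3·10 = 30 ≡ 4 = α_5. Error position i = 5.
  Consistency check: S_2/S_1 = 12·9 = 108 ≡ 4 = α_err ✓ (single-error assumption holds).
Step 4: error magnitude e = S_0/v_5 = S_0·∏_{j≠5}(α_5 − α_j) = 4·8 = 32 ≡ 6 (mod 13).
Step 5: correct position 5: c_5 = r_5 − e = 12 − 6 ≡ 6 (mod 13). Hence c = [0, 4, 12, 9, 6].
  Check: interpolating c through the α_i gives m(x) = 10 + 12·x (degree < 2) with m(α_i) = c_i for every i, so c is indeed a codeword.


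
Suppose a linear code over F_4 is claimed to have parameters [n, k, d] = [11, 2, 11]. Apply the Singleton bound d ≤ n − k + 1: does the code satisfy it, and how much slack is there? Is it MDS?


Singleton RHS = n − k + 1 = 10, slack = -1, bound violated (no such code; not MDS).

Singleton bound: d ≤ n − k + 1.
Here n = 11, k = 2, so n − k + 1 = 10.
Given d = 11, check d ≤ 10: NO.
Slack = (n − k + 1) − d = -1.
The slack is negative: d = 11 exceeds n − k + 1 = 10 by 1, so the Singleton bound is violated and no linear [11, 2, 11]_4 code can exist. In particular it is not MDS (MDS requires d = n − k + 1 exactly).
Description: the claimed parameters are [11, 2, 11]_4; such a code would be impossible (violates the Singleton bound).


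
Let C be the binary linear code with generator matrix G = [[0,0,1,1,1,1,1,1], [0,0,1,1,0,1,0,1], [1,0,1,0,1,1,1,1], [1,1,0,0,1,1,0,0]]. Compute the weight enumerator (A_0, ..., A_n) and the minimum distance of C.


Weight distribution: A_0 = 1, A_2 = 2, A_4 = 9, A_6 = 4. Minimum distance d = 2.

Enumerate all 2^4 = 16 messages m ∈ F_2^4.
For each, compute codeword c = mG in F_2^8, then tally its weight.
  m = 0000 → c = 00000000, weight = 0.
  m = 1000 → c = 00111111, weight = 6.
  m = 0100 → c = 00110101, weight = 4.
  m = 1100 → c = 00001010, weight = 2.
  m = 0010 → c = 10101111, weight = 6.
  m = 1010 → c = 10010000, weight = 2.
  m = 0110 → c = 10011010, weight = 4.
  m = 1110 → c = 10100101, weight = 4.
  m = 0001 → c = 11001100, weight = 4.
  m = 1001 → c = 11110011, weight = 6.
  m = 0101 → c = 11111001, weight = 6.
  m = 1101 → c = 11000110, weight = 4.
  m = 0011 → c = 01100011, weight = 4.
  m = 1011 → c = 01011100, weight = 4.
  m = 0111 → c = 01010110, weight = 4.
  m = 1111 → c = 01101001, weight = 4.
Tally weights:
  weight 0: 1 codewords.
  weight 2: 2 codewords.
  weight 4: 9 codewords.
  weight 6: 4 codewords.
Minimum distance d = smallest w > 0 with A_w > 0 = 2.
Sanity: Σ A_w = 16 = 2^4 = 16 ✓.


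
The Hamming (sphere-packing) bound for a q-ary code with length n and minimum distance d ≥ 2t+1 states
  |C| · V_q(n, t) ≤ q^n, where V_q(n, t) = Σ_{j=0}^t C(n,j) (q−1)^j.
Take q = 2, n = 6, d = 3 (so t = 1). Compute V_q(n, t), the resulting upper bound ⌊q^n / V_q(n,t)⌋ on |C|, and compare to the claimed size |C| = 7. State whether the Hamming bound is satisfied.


V_q(n, t) = 7, q^n = 64, Hamming bound = 9, |C| = 7 ≤ bound (satisfied).

Step 1: Compute V_q(n, t) = Σ_{j=0}^1 C(n, j) (q−1)^j.
  j = 0: C(6,0)·(1)^0 = 1·1 = 1.
  j = 1: C(6,1)·(1)^1 = 6·1 = 6.
  V_q(n, t) = 1 + 6 = 7.
Step 2: q^n = 2^6 = 64.
Step 3: Hamming bound ⌊q^n / V_q(n,t)⌋ = ⌊64/7⌋ = 9.
Step 4: Compare |C| = 7 to 9: satisfied.
The claimed |C| lies below the Hamming bound.


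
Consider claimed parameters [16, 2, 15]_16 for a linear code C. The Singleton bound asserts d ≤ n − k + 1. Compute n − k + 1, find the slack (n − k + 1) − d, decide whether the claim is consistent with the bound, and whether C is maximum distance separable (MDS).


Singleton RHS = n − k + 1 = 15, slack = 0, bound satisfied, MDS.

Singleton bound: d ≤ n − k + 1.
Here n = 16, k = 2, so n − k + 1 = 15.
Given d = 15, check d ≤ 15: YES.
Slack = (n − k + 1) − d = 0.
The code is MDS (slack = 0).
Description: the claimed parameters are [16, 2, 15]_16; such a code would be MDS (meets Singleton bound).


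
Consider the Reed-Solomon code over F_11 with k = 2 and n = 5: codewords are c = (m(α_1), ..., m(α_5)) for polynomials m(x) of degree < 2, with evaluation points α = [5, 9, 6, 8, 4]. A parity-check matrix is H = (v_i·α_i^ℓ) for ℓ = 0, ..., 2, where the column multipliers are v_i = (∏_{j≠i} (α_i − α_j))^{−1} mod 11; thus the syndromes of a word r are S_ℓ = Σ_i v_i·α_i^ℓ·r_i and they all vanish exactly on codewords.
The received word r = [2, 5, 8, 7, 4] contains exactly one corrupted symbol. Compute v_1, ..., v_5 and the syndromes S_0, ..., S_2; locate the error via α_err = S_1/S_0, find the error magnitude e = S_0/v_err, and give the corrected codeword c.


S = (8, 4, 2), error at position 3, error magnitude e = 8, c = [2, 5, 0, 7, 4].

Step 1: column multipliers v_i = (∏_{j≠i}(α_i − α_j))^{−1} mod 11.
  i = 1 (α = 5): (5−9)(5−6)(5−8)(5−4) = (−4)·(−1)·(−3)·1 = −12 ≡ 10, so v_1 = 10^{−1} = 10 (mod 11).
  i = 2 (α = 9): (9−5)(9−6)(9−8)(9−4) = 4·3·1·5 = 60 ≡ 5, so v_2 = 5^{−1} = 9 (mod 11).
  i = 3 (α = 6): (6−5)(6−9)(6−8)(6−4) = 1·(−3)·(−2)·2 = 12 ≡ 1, so v_3 = 1^{−1} = 1 (mod 11).
  i = 4 (α = 8): (8−5)(8−9)(8−6)(8−4) = 3·(−1)·2·4 = −24 ≡ 9, so v_4 = 9^{−1} = 5 (mod 11).
  i = 5 (α = 4): (4−5)(4−9)(4−6)(4−8) = (−1)·(−5)·(−2)·(−4) = 40 ≡ 7, so v_5 = 7^{−1} = 8 (mod 11).
  v = [10, 9, 1, 5, 8].
Step 2: syndromes of r = [2, 5, 8, 7, 4] (all sums mod 11).
  S_0 = Σ v_i r_i = 10·2 + 9·5 + 1·8 + 5·7 + 8·4 = 140 ≡ 8.
  S_1 = Σ v_i α_i r_i = 10·5·2 + 9·9·5 + 1·6·8 + 5·8·7 + 8·4·4 = 961 ≡ 4.
  α_i^2 mod 11 = [3, 4, 3, 9, 5].
  S_2 = Σ v_i α_i^2 r_i = 10·3·2 + 9·4·5 + 1·3·8 + 5·9·7 + 8·5·4 = 739 ≡ 2.
  S = (8, 4, 2) ≠ 0, so r is not a codeword (an error is present).
Step 3: locate the error. For a single error e at position i, S_ℓ = v_i·e·α_i^ℓ, so α_err = S_1/S_0.
  S_0^{−1} = 8^{−1} = 7 (mod 11), so α_err = 4·7 = 28 ≡ 6 = α_3. Error position i = 3.
  Consistency check: S_2/S_1 = 2·3 = 6 ≡ 6 = α_err ✓ (single-error assumption holds).
Step 4: error magnitude e = S_0/v_3 = S_0·∏_{j≠3}(α_3 − α_j) = 8·1 = 8 ≡ 8 (mod 11).
Step 5: correct position 3: c_3 = r_3 − e = 8 − 8 ≡ 0 (mod 11). Hence c = [2, 5, 0, 7, 4].
  Check: interpolating c through the α_i gives m(x) = 1 + 9·x (degree < 2) with m(α_i) = c_i for every i, so c is indeed a codeword.


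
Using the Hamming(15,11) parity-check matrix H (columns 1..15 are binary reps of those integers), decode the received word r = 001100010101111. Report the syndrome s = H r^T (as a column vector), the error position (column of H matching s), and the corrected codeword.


s = (0, 1, 0, 1)^T, error position = 5, corrected codeword c = 001110010101111

Compute s = H r^T mod 2 one row at a time:
  s_1 = 1 + 0 + 1 + 0 + 1 + 1 + 1 + 1 = 6 ≡ 0 (mod 2).
  s_2 = 1 + 0 + 0 + 0 + 1 + 1 + 1 + 1 = 5 ≡ 1 (mod 2).
  s_3 = 0 + 1 + 0 + 0 + 1 + 0 + 1 + 1 = 4 ≡ 0 (mod 2).
  s_4 = 0 + 1 + 0 + 0 + 0 + 0 + 1 + 1 = 3 ≡ 1 (mod 2).
s = (0, 1, 0, 1)^T — this equals column 5 of H (binary 0101), so error is at position 5.
Correct: flip bit 5 of r = 001100010101111 to get c = 001110010101111.


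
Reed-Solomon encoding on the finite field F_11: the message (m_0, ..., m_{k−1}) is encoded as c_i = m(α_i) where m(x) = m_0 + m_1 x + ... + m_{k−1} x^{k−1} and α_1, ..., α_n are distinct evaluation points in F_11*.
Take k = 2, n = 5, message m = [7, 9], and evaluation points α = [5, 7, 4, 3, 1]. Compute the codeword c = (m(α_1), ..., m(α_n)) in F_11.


c = [8, 4, 10, 1, 5]

Message polynomial: m(x) = 7 + 9·x (mod 11).
For each evaluation point α_i, compute m(α_i) mod 11:
  α_1 = 5: Horner steps 9 → 8, so m(5) = 8.
  α_2 = 7: Horner steps 9 → 4, so m(7) = 4.
  α_3 = 4: Horner steps 9 → 10, so m(4) = 10.
  α_4 = 3: Horner steps 9 → 1, so m(3) = 1.
  α_5 = 1: Horner steps 9 → 5, so m(1) = 5.
Codeword c = [8, 4, 10, 1, 5] ∈ F_11^5.


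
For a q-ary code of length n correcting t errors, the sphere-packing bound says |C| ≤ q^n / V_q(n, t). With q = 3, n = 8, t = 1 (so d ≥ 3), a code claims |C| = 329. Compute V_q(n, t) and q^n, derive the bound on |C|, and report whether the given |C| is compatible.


V_q(n, t) = 17, q^n = 6561, Hamming bound = 385, |C| = 329 ≤ bound (satisfied).

Step 1: Compute V_q(n, t) = Σ_{j=0}^1 C(n, j) (q−1)^j.
  j = 0: C(8,0)·(2)^0 = 1·1 = 1.
  j = 1: C(8,1)·(2)^1 = 8·2 = 16.
  V_q(n, t) = 1 + 16 = 17.
Step 2: q^n = 3^8 = 6561.
Step 3: Hamming bound ⌊q^n / V_q(n,t)⌋ = ⌊6561/17⌋ = 385.
Step 4: Compare |C| = 329 to 385: satisfied.
The claimed |C| lies below the Hamming bound.


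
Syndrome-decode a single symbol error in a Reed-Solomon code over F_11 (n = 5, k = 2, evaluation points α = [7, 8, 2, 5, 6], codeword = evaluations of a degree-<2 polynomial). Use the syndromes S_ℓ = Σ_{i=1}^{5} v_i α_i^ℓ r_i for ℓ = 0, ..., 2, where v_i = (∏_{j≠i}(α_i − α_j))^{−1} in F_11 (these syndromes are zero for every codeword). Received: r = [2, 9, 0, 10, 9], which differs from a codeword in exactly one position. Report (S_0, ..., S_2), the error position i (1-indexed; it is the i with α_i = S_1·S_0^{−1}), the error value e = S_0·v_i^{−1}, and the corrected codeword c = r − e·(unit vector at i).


S = (10, 5, 8), error at position 5, error magnitude e = 3, c = [2, 9, 0, 10, 6].

Step 1: column multipliers v_i = (∏_{j≠i}(α_i − α_j))^{−1} mod 11.
  i = 1 (α = 7): (7−8)(7−2)(7−5)(7−6) = (−1)·5·2·1 = −10 ≡ 1, so v_1 = 1^{−1} = 1 (mod 11).
  i = 2 (α = 8): (8−7)(8−2)(8−5)(8−6) = 1·6·3·2 = 36 ≡ 3, so v_2 = 3^{−1} = 4 (mod 11).
  i = 3 (α = 2): (2−7)(2−8)(2−5)(2−6) = (−5)·(−6)·(−3)·(−4) = 360 ≡ 8, so v_3 = 8^{−1} = 7 (mod 11).
  i = 4 (α = 5): (5−7)(5−8)(5−2)(5−6) = (−2)·(−3)·3·(−1) = −18 ≡ 4, so v_4 = 4^{−1} = 3 (mod 11).
  i = 5 (α = 6): (6−7)(6−8)(6−2)(6−5) = (−1)·(−2)·4·1 = 8 ≡ 8, so v_5 = 8^{−1} = 7 (mod 11).
  v = [1, 4, 7, 3, 7].
Step 2: syndromes of r = [2, 9, 0, 10, 9] (all sums mod 11).
  S_0 = Σ v_i r_i = 1·2 + 4·9 + 7·0 + 3·10 + 7·9 = 131 ≡ 10.
  S_1 = Σ v_i α_i r_i = 1·7·2 + 4·8·9 + 7·2·0 + 3·5·10 + 7·6·9 = 830 ≡ 5.
  α_i^2 mod 11 = [5, 9, 4, 3, 3].
  S_2 = Σ v_i α_i^2 r_i = 1·5·2 + 4·9·9 + 7·4·0 + 3·3·10 + 7·3·9 = 613 ≡ 8.
  S = (10, 5, 8) ≠ 0, so r is not a codeword (an error is present).
Step 3: locate the error. For a single error e at position i, S_ℓ = v_i·e·α_i^ℓ, so α_err = S_1/S_0.
  S_0^{−1} = 10^{−1} = 10 (mod 11), so α_err = 5·10 = 50 ≡ 6 = α_5. Error position i = 5.
  Consistency check: S_2/S_1 = 8·9 = 72 ≡ 6 = α_err ✓ (single-error assumption holds).
Step 4: error magnitude e = S_0/v_5 = S_0·∏_{j≠5}(α_5 − α_j) = 10·8 = 80 ≡ 3 (mod 11).
Step 5: correct position 5: c_5 = r_5 − e = 9 − 3 ≡ 6 (mod 11). Hence c = [2, 9, 0, 10, 6].
  Check: interpolating c through the α_i gives m(x) = 8 + 7·x (degree < 2) with m(α_i) = c_i for every i, so c is indeed a codeword.


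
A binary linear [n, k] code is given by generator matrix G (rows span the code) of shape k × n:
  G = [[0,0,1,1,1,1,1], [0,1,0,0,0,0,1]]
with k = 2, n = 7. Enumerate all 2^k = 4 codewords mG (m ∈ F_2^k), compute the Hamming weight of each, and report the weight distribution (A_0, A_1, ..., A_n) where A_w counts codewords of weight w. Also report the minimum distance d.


Weight distribution: A_0 = 1, A_2 = 1, A_5 = 2. Minimum distance d = 2.

Enumerate all 2^2 = 4 messages m ∈ F_2^2.
For each, compute codeword c = mG in F_2^7, then tally its weight.
  m = 00 → c = 0000000, weight = 0.
  m = 10 → c = 0011111, weight = 5.
  m = 01 → c = 0100001, weight = 2.
  m = 11 → c = 0111110, weight = 5.
Tally weights:
  weight 0: 1 codewords.
  weight 2: 1 codewords.
  weight 5: 2 codewords.
Minimum distance d = smallest w > 0 with A_w > 0 = 2.
Sanity: Σ A_w = 4 = 2^2 = 4 ✓.


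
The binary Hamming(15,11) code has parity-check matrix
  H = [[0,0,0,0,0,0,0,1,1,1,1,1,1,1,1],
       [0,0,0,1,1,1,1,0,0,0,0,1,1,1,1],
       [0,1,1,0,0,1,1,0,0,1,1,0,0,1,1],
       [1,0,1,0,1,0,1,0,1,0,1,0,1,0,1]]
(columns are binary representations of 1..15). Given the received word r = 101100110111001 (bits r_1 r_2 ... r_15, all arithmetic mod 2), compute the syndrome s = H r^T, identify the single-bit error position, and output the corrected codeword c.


s = (1, 0, 1, 1)^T, error position = 11, corrected codeword c = 101100110101001

Compute s = H r^T mod 2 one row at a time:
  s_1 = 1 + 0 + 1 + 1 + 1 + 0 + 0 + 1 = 5 ≡ 1 (mod 2).
  s_2 = 1 + 0 + 0 + 1 + 1 + 0 + 0 + 1 = 4 ≡ 0 (mod 2).
  s_3 = 0 + 1 + 0 + 1 + 1 + 1 + 0 + 1 = 5 ≡ 1 (mod 2).
  s_4 = 1 + 1 + 0 + 1 + 0 + 1 + 0 + 1 = 5 ≡ 1 (mod 2).
s = (1, 0, 1, 1)^T — this equals column 11 of H (binary 1011), so error is at position 11.
Correct: flip bit 11 of r = 101100110111001 to get c = 101100110101001.


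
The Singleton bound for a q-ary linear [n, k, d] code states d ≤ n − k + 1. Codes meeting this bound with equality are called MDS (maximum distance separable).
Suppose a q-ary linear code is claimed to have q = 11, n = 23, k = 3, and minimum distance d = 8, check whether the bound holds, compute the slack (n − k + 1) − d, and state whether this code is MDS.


Singleton RHS = n − k + 1 = 21, slack = 13, bound satisfied, not MDS.

Singleton bound: d ≤ n − k + 1.
Here n = 23, k = 3, so n − k + 1 = 21.
Given d = 8, check d ≤ 21: YES.
Slack = (n − k + 1) − d = 13.
The code is NOT MDS (slack = 13 > 0).
Description: the claimed parameters are [23, 3, 8]_11; such a code would be non-MDS.


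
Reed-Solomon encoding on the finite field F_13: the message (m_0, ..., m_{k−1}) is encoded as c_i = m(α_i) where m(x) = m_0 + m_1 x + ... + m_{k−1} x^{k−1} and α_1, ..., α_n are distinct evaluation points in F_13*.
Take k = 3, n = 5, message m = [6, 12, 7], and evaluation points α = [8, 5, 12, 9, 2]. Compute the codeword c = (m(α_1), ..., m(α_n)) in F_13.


c = [4, 7, 1, 5, 6]

Message polynomial: m(x) = 6 + 12·x + 7·x^2 (mod 13).
For each evaluation point α_i, compute m(α_i) mod 13:
  α_1 = 8: Horner steps 7 → 3 → 4, so m(8) = 4.
  α_2 = 5: Horner steps 7 → 8 → 7, so m(5) = 7.
  α_3 = 12: Horner steps 7 → 5 → 1, so m(12) = 1.
  α_4 = 9: Horner steps 7 → 10 → 5, so m(9) = 5.
  α_5 = 2: Horner steps 7 → 0 → 6, so m(2) = 6.
Codeword c = [4, 7, 1, 5, 6] ∈ F_13^5.


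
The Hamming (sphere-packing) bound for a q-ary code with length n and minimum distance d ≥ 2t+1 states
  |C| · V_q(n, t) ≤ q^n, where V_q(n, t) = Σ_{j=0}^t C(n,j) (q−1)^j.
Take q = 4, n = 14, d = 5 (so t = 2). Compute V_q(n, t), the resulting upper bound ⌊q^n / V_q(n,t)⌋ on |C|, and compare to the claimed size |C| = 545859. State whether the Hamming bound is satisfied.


V_q(n, t) = 862, q^n = 268435456, Hamming bound = 311410, |C| = 545859 > bound (violated).

Step 1: Compute V_q(n, t) = Σ_{j=0}^2 C(n, j) (q−1)^j.
  j = 0: C(14,0)·(3)^0 = 1·1 = 1.
  j = 1: C(14,1)·(3)^1 = 14·3 = 42.
  j = 2: C(14,2)·(3)^2 = 91·9 = 819.
  V_q(n, t) = 1 + 42 + 819 = 862.
Step 2: q^n = 4^14 = 268435456.
Step 3: Hamming bound ⌊q^n / V_q(n,t)⌋ = ⌊268435456/862⌋ = 311410.
Step 4: Compare |C| = 545859 to 311410: violated.
The claimed |C| lies above the Hamming bound, so no 4-ary code of length 14 with d ≥ 5 can have 545859 codewords.


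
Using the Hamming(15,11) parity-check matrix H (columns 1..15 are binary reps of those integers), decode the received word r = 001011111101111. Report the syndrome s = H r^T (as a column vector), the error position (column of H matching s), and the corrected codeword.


s = (1, 1, 0, 0)^T, error position = 12, corrected codeword c = 001011111100111

Compute s = H r^T mod 2 one row at a time:
  s_1 = 1 + 1 + 1 + 0 + 1 + 1 + 1 + 1 = 7 ≡ 1 (mod 2).
  s_2 = 0 + 1 + 1 + 1 + 1 + 1 + 1 + 1 = 7 ≡ 1 (mod 2).
  s_3 = 0 + 1 + 1 + 1 + 1 + 0 + 1 + 1 = 6 ≡ 0 (mod 2).
  s_4 = 0 + 1 + 1 + 1 + 1 + 0 + 1 + 1 = 6 ≡ 0 (mod 2).
s = (1, 1, 0, 0)^T — this equals column 12 of H (binary 1100), so error is at position 12.
Correct: flip bit 12 of r = 001011111101111 to get c = 001011111100111.


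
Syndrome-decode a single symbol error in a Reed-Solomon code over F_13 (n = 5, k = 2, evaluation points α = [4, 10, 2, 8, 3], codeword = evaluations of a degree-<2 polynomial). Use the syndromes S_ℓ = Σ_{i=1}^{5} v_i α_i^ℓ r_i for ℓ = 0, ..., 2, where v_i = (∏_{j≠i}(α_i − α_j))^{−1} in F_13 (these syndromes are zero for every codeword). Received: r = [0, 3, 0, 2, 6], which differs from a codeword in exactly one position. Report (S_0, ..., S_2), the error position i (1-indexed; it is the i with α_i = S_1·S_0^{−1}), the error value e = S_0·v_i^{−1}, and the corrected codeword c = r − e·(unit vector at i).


S = (8, 3, 6), error at position 3, error magnitude e = 1, c = [0, 3, 12, 2, 6].

Step 1: column multipliers v_i = (∏_{j≠i}(α_i − α_j))^{−1} mod 13.
  i = 1 (α = 4): (4−10)(4−2)(4−8)(4−3) = (−6)·2·(−4)·1 = 48 ≡ 9, so v_1 = 9^{−1} = 3 (mod 13).
  i = 2 (α = 10): (10−4)(10−2)(10−8)(10−3) = 6·8·2·7 = 672 ≡ 9, so v_2 = 9^{−1} = 3 (mod 13).
  i = 3 (α = 2): (2−4)(2−10)(2−8)(2−3) = (−2)·(−8)·(−6)·(−1) = 96 ≡ 5, so v_3 = 5^{−1} = 8 (mod 13).
  i = 4 (α = 8): (8−4)(8−10)(8−2)(8−3) = 4·(−2)·6·5 = −240 ≡ 7, so v_4 = 7^{−1} = 2 (mod 13).
  i = 5 (α = 3): (3−4)(3−10)(3−2)(3−8) = (−1)·(−7)·1·(−5) = −35 ≡ 4, so v_5 = 4^{−1} = 10 (mod 13).
  v = [3, 3, 8, 2, 10].
Step 2: syndromes of r = [0, 3, 0, 2, 6] (all sums mod 13).
  S_0 = Σ v_i r_i = 3·0 + 3·3 + 8·0 + 2·2 + 10·6 = 73 ≡ 8.
  S_1 = Σ v_i α_i r_i = 3·4·0 + 3·10·3 + 8·2·0 + 2·8·2 + 10·3·6 = 302 ≡ 3.
  α_i^2 mod 13 = [3, 9, 4, 12, 9].
  S_2 = Σ v_i α_i^2 r_i = 3·3·0 + 3·9·3 + 8·4·0 + 2·12·2 + 10·9·6 = 669 ≡ 6.
  S = (8, 3, 6) ≠ 0, so r is not a codeword (an error is present).
Step 3: locate the error. For a single error e at position i, S_ℓ = v_i·e·α_i^ℓ, so α_err = S_1/S_0.
  S_0^{−1} = 8^{−1} = 5 (mod 13), so α_err = 3·5 = 15 ≡ 2 = α_3. Error position i = 3.
  Consistency check: S_2/S_1 = 6·9 = 54 ≡ 2 = α_err ✓ (single-error assumption holds).
Step 4: error magnitude e = S_0/v_3 = S_0·∏_{j≠3}(α_3 − α_j) = 8·5 = 40 ≡ 1 (mod 13).
Step 5: correct position 3: c_3 = r_3 − e = 0 − 1 ≡ 12 (mod 13). Hence c = [0, 3, 12, 2, 6].
  Check: interpolating c through the α_i gives m(x) = 11 + 7·x (degree < 2) with m(α_i) = c_i for every i, so c is indeed a codeword.


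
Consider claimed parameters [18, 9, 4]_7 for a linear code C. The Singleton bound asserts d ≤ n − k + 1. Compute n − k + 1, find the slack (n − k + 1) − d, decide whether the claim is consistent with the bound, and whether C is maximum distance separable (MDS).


Singleton RHS = n − k + 1 = 10, slack = 6, bound satisfied, not MDS.

Singleton bound: d ≤ n − k + 1.
Here n = 18, k = 9, so n − k + 1 = 10.
Given d = 4, check d ≤ 10: YES.
Slack = (n − k + 1) − d = 6.
The code is NOT MDS (slack = 6 > 0).
Description: the claimed parameters are [18, 9, 4]_7; such a code would be non-MDS.


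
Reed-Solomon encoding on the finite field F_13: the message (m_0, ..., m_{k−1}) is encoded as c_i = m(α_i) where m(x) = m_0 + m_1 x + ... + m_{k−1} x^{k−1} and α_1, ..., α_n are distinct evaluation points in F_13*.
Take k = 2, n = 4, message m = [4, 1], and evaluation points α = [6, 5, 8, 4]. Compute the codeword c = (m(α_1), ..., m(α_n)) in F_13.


c = [10, 9, 12, 8]

Message polynomial: m(x) = 4 + 1·x (mod 13).
For each evaluation point α_i, compute m(α_i) mod 13:
  α_1 = 6: Horner steps 1 → 10, so m(6) = 10.
  α_2 = 5: Horner steps 1 → 9, so m(5) = 9.
  α_3 = 8: Horner steps 1 → 12, so m(8) = 12.
  α_4 = 4: Horner steps 1 → 8, so m(4) = 8.
Codeword c = [10, 9, 12, 8] ∈ F_13^4.


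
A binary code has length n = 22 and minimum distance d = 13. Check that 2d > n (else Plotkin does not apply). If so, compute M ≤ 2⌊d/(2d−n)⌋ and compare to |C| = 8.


Plotkin bound M ≤ 6; given |C| = 8 > bound (violated).

Check applicability: 2d = 26, n = 22.
2d − n = 4 > 0, so Plotkin applies.
Compute d/(2d−n) = 13/4 ≈ 3.2500.
⌊d/(2d−n)⌋ = 3.
Plotkin bound: M ≤ 2·3 = 6.
Given |C| = 8, check: VIOLATED.
This |C| is above the Plotkin bound, so no binary code with n = 22, d = 13 and 8 codewords exists.


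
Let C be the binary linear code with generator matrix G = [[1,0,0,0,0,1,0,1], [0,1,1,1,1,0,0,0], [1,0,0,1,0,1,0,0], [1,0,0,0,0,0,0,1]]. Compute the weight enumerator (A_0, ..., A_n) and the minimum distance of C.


Weight distribution: A_0 = 1, A_1 = 1, A_2 = 3, A_3 = 3, A_4 = 3, A_5 = 3, A_6 = 1, A_7 = 1. Minimum distance d = 1.

Enumerate all 2^4 = 16 messages m ∈ F_2^4.
For each, compute codeword c = mG in F_2^8, then tally its weight.
  m = 0000 → c = 00000000, weight = 0.
  m = 1000 → c = 10000101, weight = 3.
  m = 0100 → c = 01111000, weight = 4.
  m = 1100 → c = 11111101, weight = 7.
  m = 0010 → c = 10010100, weight = 3.
  m = 1010 → c = 00010001, weight = 2.
  m = 0110 → c = 11101100, weight = 5.
  m = 1110 → c = 01101001, weight = 4.
  m = 0001 → c = 10000001, weight = 2.
  m = 1001 → c = 00000100, weight = 1.
  m = 0101 → c = 11111001, weight = 6.
  m = 1101 → c = 01111100, weight = 5.
  m = 0011 → c = 00010101, weight = 3.
  m = 1011 → c = 10010000, weight = 2.
  m = 0111 → c = 01101101, weight = 5.
  m = 1111 → c = 11101000, weight = 4.
Tally weights:
  weight 0: 1 codewords.
  weight 1: 1 codewords.
  weight 2: 3 codewords.
  weight 3: 3 codewords.
  weight 4: 3 codewords.
  weight 5: 3 codewords.
  weight 6: 1 codewords.
  weight 7: 1 codewords.
Minimum distance d = smallest w > 0 with A_w > 0 = 1.
Sanity: Σ A_w = 16 = 2^4 = 16 ✓.


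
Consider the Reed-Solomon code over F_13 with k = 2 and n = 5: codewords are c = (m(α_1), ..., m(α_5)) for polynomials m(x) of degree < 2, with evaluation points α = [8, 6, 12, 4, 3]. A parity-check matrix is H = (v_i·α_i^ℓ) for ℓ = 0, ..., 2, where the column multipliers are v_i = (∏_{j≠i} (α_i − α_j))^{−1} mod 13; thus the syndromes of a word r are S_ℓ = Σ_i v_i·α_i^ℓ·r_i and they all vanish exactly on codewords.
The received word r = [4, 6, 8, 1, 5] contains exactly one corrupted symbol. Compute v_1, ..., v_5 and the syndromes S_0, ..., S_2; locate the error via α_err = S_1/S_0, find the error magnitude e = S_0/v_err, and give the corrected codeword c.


S = (5, 1, 8), error at position 1, error magnitude e = 6, c = [11, 6, 8, 1, 5].

Step 1: column multipliers v_i = (∏_{j≠i}(α_i − α_j))^{−1} mod 13.
  i = 1 (α = 8): (8−6)(8−12)(8−4)(8−3) = 2·(−4)·4·5 = −160 ≡ 9, so v_1 = 9^{−1} = 3 (mod 13).
  i = 2 (α = 6): (6−8)(6−12)(6−4)(6−3) = (−2)·(−6)·2·3 = 72 ≡ 7, so v_2 = 7^{−1} = 2 (mod 13).
  i = 3 (α = 12): (12−8)(12−6)(12−4)(12−3) = 4·6·8·9 = 1728 ≡ 12, so v_3 = 12^{−1} = 12 (mod 13).
  i = 4 (α = 4): (4−8)(4−6)(4−12)(4−3) = (−4)·(−2)·(−8)·1 = −64 ≡ 1, so v_4 = 1^{−1} = 1 (mod 13).
  i = 5 (α = 3): (3−8)(3−6)(3−12)(3−4) = (−5)·(−3)·(−9)·(−1) = 135 ≡ 5, so v_5 = 5^{−1} = 8 (mod 13).
  v = [3, 2, 12, 1, 8].
Step 2: syndromes of r = [4, 6, 8, 1, 5] (all sums mod 13).
  S_0 = Σ v_i r_i = 3·4 + 2·6 + 12·8 + 1·1 + 8·5 = 161 ≡ 5.
  S_1 = Σ v_i α_i r_i = 3·8·4 + 2·6·6 + 12·12·8 + 1·4·1 + 8·3·5 = 1444 ≡ 1.
  α_i^2 mod 13 = [12, 10, 1, 3, 9].
  S_2 = Σ v_i α_i^2 r_i = 3·12·4 + 2·10·6 + 12·1·8 + 1·3·1 + 8·9·5 = 723 ≡ 8.
  S = (5, 1, 8) ≠ 0, so r is not a codeword (an error is present).
Step 3: locate the error. For a single error e at position i, S_ℓ = v_i·e·α_i^ℓ, so α_err = S_1/S_0.
  S_0^{−1} = 5^{−1} = 8 (mod 13), so α_err = 1·8 = 8 ≡ 8 = α_1. Error position i = 1.
  Consistency check: S_2/S_1 = 8·1 = 8 ≡ 8 = α_err ✓ (single-error assumption holds).
Step 4: error magnitude e = S_0/v_1 = S_0·∏_{j≠1}(α_1 − α_j) = 5·9 = 45 ≡ 6 (mod 13).
Step 5: correct position 1: c_1 = r_1 − e = 4 − 6 ≡ 11 (mod 13). Hence c = [11, 6, 8, 1, 5].
  Check: interpolating c through the α_i gives m(x) = 4 + 9·x (degree < 2) with m(α_i) = c_i for every i, so c is indeed a codeword.


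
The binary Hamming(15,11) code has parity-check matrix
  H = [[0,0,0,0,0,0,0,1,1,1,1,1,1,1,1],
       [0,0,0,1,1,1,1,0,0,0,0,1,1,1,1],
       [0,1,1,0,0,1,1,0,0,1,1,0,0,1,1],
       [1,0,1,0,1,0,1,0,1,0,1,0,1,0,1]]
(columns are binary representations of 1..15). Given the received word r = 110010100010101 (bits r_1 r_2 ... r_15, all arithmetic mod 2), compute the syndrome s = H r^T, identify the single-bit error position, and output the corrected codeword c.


s = (1, 0, 0, 0)^T, error position = 8, corrected codeword c = 110010110010101

Compute s = H r^T mod 2 one row at a time:
  s_1 = 0 + 0 + 0 + 1 + 0 + 1 + 0 + 1 = 3 ≡ 1 (mod 2).
  s_2 = 0 + 1 + 0 + 1 + 0 + 1 + 0 + 1 = 4 ≡ 0 (mod 2).
  s_3 = 1 + 0 + 0 + 1 + 0 + 1 + 0 + 1 = 4 ≡ 0 (mod 2).
  s_4 = 1 + 0 + 1 + 1 + 0 + 1 + 1 + 1 = 6 ≡ 0 (mod 2).
s = (1, 0, 0, 0)^T — this equals column 8 of H (binary 1000), so error is at position 8.
Correct: flip bit 8 of r = 110010100010101 to get c = 110010110010101.


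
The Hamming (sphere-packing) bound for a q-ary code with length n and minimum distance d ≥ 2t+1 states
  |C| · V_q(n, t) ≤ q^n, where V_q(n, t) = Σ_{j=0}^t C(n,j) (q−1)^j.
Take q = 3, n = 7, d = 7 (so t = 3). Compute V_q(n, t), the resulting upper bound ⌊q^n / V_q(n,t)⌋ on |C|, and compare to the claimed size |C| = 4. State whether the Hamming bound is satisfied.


V_q(n, t) = 379, q^n = 2187, Hamming bound = 5, |C| = 4 ≤ bound (satisfied).

Step 1: Compute V_q(n, t) = Σ_{j=0}^3 C(n, j) (q−1)^j.
  j = 0: C(7,0)·(2)^0 = 1·1 = 1.
  j = 1: C(7,1)·(2)^1 = 7·2 = 14.
  j = 2: C(7,2)·(2)^2 = 21·4 = 84.
  j = 3: C(7,3)·(2)^3 = 35·8 = 280.
  V_q(n, t) = 1 + 14 + 84 + 280 = 379.
Step 2: q^n = 3^7 = 2187.
Step 3: Hamming bound ⌊q^n / V_q(n,t)⌋ = ⌊2187/379⌋ = 5.
Step 4: Compare |C| = 4 to 5: satisfied.
The claimed |C| lies below the Hamming bound.


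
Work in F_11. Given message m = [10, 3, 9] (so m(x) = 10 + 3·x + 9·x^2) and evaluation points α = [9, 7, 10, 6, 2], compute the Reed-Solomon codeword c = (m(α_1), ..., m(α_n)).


c = [7, 10, 5, 0, 8]

Message polynomial: m(x) = 10 + 3·x + 9·x^2 (mod 11).
For each evaluation point α_i, compute m(α_i) mod 11:
  α_1 = 9: Horner steps 9 → 7 → 7, so m(9) = 7.
  α_2 = 7: Horner steps 9 → 0 → 10, so m(7) = 10.
  α_3 = 10: Horner steps 9 → 5 → 5, so m(10) = 5.
  α_4 = 6: Horner steps 9 → 2 → 0, so m(6) = 0.
  α_5 = 2: Horner steps 9 → 10 → 8, so m(2) = 8.
Codeword c = [7, 10, 5, 0, 8] ∈ F_11^5.


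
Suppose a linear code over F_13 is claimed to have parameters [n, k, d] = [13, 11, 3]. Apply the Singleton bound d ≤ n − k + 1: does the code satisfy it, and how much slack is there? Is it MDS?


Singleton RHS = n − k + 1 = 3, slack = 0, bound satisfied, MDS.

Singleton bound: d ≤ n − k + 1.
Here n = 13, k = 11, so n − k + 1 = 3.
Given d = 3, check d ≤ 3: YES.
Slack = (n − k + 1) − d = 0.
The code is MDS (slack = 0).
Description: the claimed parameters are [13, 11, 3]_13; such a code would be MDS (meets Singleton bound).


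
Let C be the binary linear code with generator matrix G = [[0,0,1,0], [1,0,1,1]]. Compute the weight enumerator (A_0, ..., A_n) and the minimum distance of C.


Weight distribution: A_0 = 1, A_1 = 1, A_2 = 1, A_3 = 1. Minimum distance d = 1.

Enumerate all 2^2 = 4 messages m ∈ F_2^2.
For each, compute codeword c = mG in F_2^4, then tally its weight.
  m = 00 → c = 0000, weight = 0.
  m = 10 → c = 0010, weight = 1.
  m = 01 → c = 1011, weight = 3.
  m = 11 → c = 1001, weight = 2.
Tally weights:
  weight 0: 1 codewords.
  weight 1: 1 codewords.
  weight 2: 1 codewords.
  weight 3: 1 codewords.
Minimum distance d = smallest w > 0 with A_w > 0 = 1.
Sanity: Σ A_w = 4 = 2^2 = 4 ✓.


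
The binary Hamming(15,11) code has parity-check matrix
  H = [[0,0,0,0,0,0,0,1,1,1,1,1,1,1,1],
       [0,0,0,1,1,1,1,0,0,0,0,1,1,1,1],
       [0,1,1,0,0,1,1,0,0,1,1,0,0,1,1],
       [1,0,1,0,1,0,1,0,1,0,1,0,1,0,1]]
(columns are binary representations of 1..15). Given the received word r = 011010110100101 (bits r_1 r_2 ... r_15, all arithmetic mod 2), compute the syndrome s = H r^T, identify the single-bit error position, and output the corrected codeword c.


s = (0, 0, 1, 1)^T, error position = 3, corrected codeword c = 010010110100101

Compute s = H r^T mod 2 one row at a time:
  s_1 = 1 + 0 + 1 + 0 + 0 + 1 + 0 + 1 = 4 ≡ 0 (mod 2).
  s_2 = 0 + 1 + 0 + 1 + 0 + 1 + 0 + 1 = 4 ≡ 0 (mod 2).
  s_3 = 1 + 1 + 0 + 1 + 1 + 0 + 0 + 1 = 5 ≡ 1 (mod 2).
  s_4 = 0 + 1 + 1 + 1 + 0 + 0 + 1 + 1 = 5 ≡ 1 (mod 2).
s = (0, 0, 1, 1)^T — this equals column 3 of H (binary 0011), so error is at position 3.
Correct: flip bit 3 of r = 011010110100101 to get c = 010010110100101.


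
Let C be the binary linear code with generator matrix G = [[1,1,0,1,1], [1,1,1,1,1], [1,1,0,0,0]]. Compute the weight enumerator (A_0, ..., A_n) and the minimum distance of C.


Weight distribution: A_0 = 1, A_1 = 1, A_2 = 2, A_3 = 2, A_4 = 1, A_5 = 1. Minimum distance d = 1.

Enumerate all 2^3 = 8 messages m ∈ F_2^3.
For each, compute codeword c = mG in F_2^5, then tally its weight.
  m = 000 → c = 00000, weight = 0.
  m = 100 → c = 11011, weight = 4.
  m = 010 → c = 11111, weight = 5.
  m = 110 → c = 00100, weight = 1.
  m = 001 → c = 11000, weight = 2.
  m = 101 → c = 00011, weight = 2.
  m = 011 → c = 00111, weight = 3.
  m = 111 → c = 11100, weight = 3.
Tally weights:
  weight 0: 1 codewords.
  weight 1: 1 codewords.
  weight 2: 2 codewords.
  weight 3: 2 codewords.
  weight 4: 1 codewords.
  weight 5: 1 codewords.
Minimum distance d = smallest w > 0 with A_w > 0 = 1.
Sanity: Σ A_w = 8 = 2^3 = 8 ✓.


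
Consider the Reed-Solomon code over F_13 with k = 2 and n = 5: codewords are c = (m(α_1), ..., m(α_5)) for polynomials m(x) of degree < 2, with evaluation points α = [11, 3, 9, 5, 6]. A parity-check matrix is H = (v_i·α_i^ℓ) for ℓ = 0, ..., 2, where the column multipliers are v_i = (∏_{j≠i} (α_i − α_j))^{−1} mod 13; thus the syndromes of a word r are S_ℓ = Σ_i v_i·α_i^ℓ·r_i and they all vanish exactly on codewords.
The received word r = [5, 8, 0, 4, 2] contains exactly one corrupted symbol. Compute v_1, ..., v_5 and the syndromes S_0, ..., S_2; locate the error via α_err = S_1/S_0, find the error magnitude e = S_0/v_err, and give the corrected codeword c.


S = (9, 3, 1), error at position 3, error magnitude e = 4, c = [5, 8, 9, 4, 2].

Step 1: column multipliers v_i = (∏_{j≠i}(α_i − α_j))^{−1} mod 13.
  i = 1 (α = 11): (11−3)(11−9)(11−5)(11−6) = 8·2·6·5 = 480 ≡ 12, so v_1 = 12^{−1} = 12 (mod 13).
  i = 2 (α = 3): (3−11)(3−9)(3−5)(3−6) = (−8)·(−6)·(−2)·(−3) = 288 ≡ 2, so v_2 = 2^{−1} = 7 (mod 13).
  i = 3 (α = 9): (9−11)(9−3)(9−5)(9−6) = (−2)·6·4·3 = −144 ≡ 12, so v_3 = 12^{−1} = 12 (mod 13).
  i = 4 (α = 5): (5−11)(5−3)(5−9)(5−6) = (−6)·2·(−4)·(−1) = −48 ≡ 4, so v_4 = 4^{−1} = 10 (mod 13).
  i = 5 (α = 6): (6−11)(6−3)(6−9)(6−5) = (−5)·3·(−3)·1 = 45 ≡ 6, so v_5 = 6^{−1} = 11 (mod 13).
  v = [12, 7, 12, 10, 11].
Step 2: syndromes of r = [5, 8, 0, 4, 2] (all sums mod 13).
  S_0 = Σ v_i r_i = 12·5 + 7·8 + 12·0 + 10·4 + 11·2 = 178 ≡ 9.
  S_1 = Σ v_i α_i r_i = 12·11·5 + 7·3·8 + 12·9·0 + 10·5·4 + 11·6·2 = 1160 ≡ 3.
  α_i^2 mod 13 = [4, 9, 3, 12, 10].
  S_2 = Σ v_i α_i^2 r_i = 12·4·5 + 7·9·8 + 12·3·0 + 10·12·4 + 11·10·2 = 1444 ≡ 1.
  S = (9, 3, 1) ≠ 0, so r is not a codeword (an error is present).
Step 3: locate the error. For a single error e at position i, S_ℓ = v_i·e·α_i^ℓ, so α_err = S_1/S_0.
  S_0^{−1} = 9^{−1} = 3 (mod 13), so α_err = 3·3 = 9 ≡ 9 = α_3. Error position i = 3.
  Consistency check: S_2/S_1 = 1·9 = 9 ≡ 9 = α_err ✓ (single-error assumption holds).
Step 4: error magnitude e = S_0/v_3 = S_0·∏_{j≠3}(α_3 − α_j) = 9·12 = 108 ≡ 4 (mod 13).
Step 5: correct position 3: c_3 = r_3 − e = 0 − 4 ≡ 9 (mod 13). Hence c = [5, 8, 9, 4, 2].
  Check: interpolating c through the α_i gives m(x) = 1 + 11·x (degree < 2) with m(α_i) = c_i for every i, so c is indeed a codeword.


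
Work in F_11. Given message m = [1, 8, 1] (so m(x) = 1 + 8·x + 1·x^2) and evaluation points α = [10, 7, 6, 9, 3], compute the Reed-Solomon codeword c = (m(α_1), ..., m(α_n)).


c = [5, 7, 8, 0, 1]

Message polynomial: m(x) = 1 + 8·x + 1·x^2 (mod 11).
For each evaluation point α_i, compute m(α_i) mod 11:
  α_1 = 10: Horner steps 1 → 7 → 5, so m(10) = 5.
  α_2 = 7: Horner steps 1 → 4 → 7, so m(7) = 7.
  α_3 = 6: Horner steps 1 → 3 → 8, so m(6) = 8.
  α_4 = 9: Horner steps 1 → 6 → 0, so m(9) = 0.
  α_5 = 3: Horner steps 1 → 0 → 1, so m(3) = 1.
Codeword c = [5, 7, 8, 0, 1] ∈ F_11^5.


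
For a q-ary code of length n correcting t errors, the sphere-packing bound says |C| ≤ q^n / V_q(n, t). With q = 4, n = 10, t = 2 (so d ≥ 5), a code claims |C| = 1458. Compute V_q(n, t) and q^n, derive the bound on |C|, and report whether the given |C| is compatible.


V_q(n, t) = 436, q^n = 1048576, Hamming bound = 2404, |C| = 1458 ≤ bound (satisfied).

Step 1: Compute V_q(n, t) = Σ_{j=0}^2 C(n, j) (q−1)^j.
  j = 0: C(10,0)·(3)^0 = 1·1 = 1.
  j = 1: C(10,1)·(3)^1 = 10·3 = 30.
  j = 2: C(10,2)·(3)^2 = 45·9 = 405.
  V_q(n, t) = 1 + 30 + 405 = 436.
Step 2: q^n = 4^10 = 1048576.
Step 3: Hamming bound ⌊q^n / V_q(n,t)⌋ = ⌊1048576/436⌋ = 2404.
Step 4: Compare |C| = 1458 to 2404: satisfied.
The claimed |C| lies below the Hamming bound.


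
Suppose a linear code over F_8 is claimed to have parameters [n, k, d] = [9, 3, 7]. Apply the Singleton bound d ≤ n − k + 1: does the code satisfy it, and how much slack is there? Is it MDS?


Singleton RHS = n − k + 1 = 7, slack = 0, bound satisfied, MDS.

Singleton bound: d ≤ n − k + 1.
Here n = 9, k = 3, so n − k + 1 = 7.
Given d = 7, check d ≤ 7: YES.
Slack = (n − k + 1) − d = 0.
The code is MDS (slack = 0).
Description: the claimed parameters are [9, 3, 7]_8; such a code would be MDS (meets Singleton bound).
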